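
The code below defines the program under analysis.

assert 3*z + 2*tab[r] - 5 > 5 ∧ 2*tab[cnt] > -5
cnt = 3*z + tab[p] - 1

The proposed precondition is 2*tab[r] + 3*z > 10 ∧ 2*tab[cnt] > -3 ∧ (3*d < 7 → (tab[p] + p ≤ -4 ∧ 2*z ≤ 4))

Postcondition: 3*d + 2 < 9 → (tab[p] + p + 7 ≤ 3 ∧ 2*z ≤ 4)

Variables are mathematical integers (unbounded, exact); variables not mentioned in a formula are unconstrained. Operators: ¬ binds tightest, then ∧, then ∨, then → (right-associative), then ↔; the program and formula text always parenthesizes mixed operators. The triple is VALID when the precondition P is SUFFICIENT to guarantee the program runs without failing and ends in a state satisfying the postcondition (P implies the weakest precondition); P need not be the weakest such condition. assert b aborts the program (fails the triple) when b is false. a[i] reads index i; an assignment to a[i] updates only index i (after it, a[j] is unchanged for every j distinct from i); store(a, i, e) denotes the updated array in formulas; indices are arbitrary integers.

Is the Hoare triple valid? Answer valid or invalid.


Working backward. After the program, the postcondition 3*d + 2 < 9 → (tab[p] + p + 7 ≤ 3 ∧ 2*z ≤ 4) must hold; in canonical form it is 3*d < 7 → (tab[p] + p ≤ -4 ∧ 2*z ≤ 4).
Before cnt := 3*z + tab[p] - 1: 3*d < 7 → (tab[p] + p ≤ -4 ∧ 2*z ≤ 4)
Before assert 3*z + 2*tab[r] - 5 > 5 ∧ 2*tab[cnt] > -5: 2*tab[r] + 3*z > 10 ∧ 2*tab[cnt] > -5 ∧ (3*d < 7 → (tab[p] + p ≤ -4 ∧ 2*z ≤ 4))
The weakest precondition is 2*tab[r] + 3*z > 10 ∧ 2*tab[cnt] > -5 ∧ (3*d < 7 → (tab[p] + p ≤ -4 ∧ 2*z ≤ 4)).
Check whether 2*tab[r] + 3*z > 10 ∧ 2*tab[cnt] > -3 ∧ (3*d < 7 → (tab[p] + p ≤ -4 ∧ 2*z ≤ 4)) implies it.
Every state satisfying the precondition satisfies the weakest precondition: the implication holds.
Answer: valid


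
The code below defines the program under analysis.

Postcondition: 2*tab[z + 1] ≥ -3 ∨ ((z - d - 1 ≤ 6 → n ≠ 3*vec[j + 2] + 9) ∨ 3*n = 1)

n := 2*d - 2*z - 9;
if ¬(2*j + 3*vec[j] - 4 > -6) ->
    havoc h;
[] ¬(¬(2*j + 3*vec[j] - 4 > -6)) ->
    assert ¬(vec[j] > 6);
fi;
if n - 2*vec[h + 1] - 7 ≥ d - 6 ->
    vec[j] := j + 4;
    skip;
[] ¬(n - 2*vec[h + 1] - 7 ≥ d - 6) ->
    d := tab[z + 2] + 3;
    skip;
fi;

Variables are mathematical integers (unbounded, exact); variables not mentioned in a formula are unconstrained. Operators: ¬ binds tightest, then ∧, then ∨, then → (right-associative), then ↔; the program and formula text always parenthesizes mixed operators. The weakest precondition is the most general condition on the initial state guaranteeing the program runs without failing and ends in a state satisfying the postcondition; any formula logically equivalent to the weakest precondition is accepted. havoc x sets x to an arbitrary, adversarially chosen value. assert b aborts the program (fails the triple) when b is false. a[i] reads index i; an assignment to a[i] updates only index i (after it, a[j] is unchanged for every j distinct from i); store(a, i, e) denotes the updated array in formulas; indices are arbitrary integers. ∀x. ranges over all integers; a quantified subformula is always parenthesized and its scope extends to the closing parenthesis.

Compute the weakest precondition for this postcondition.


Working backward. After the program, the postcondition 2*tab[z + 1] ≥ -3 ∨ ((z - d - 1 ≤ 6 → n ≠ 3*vec[j + 2] + 9) ∨ 3*n = 1) must hold; in canonical form it is 2*tab[z + 1] ≥ -3 ∨ (z ≤ d + 7 → n ≠ 3*vec[j + 2] + 9) ∨ 3*n = 1.
Then branch requires 2*tab[z + 1] ≥ -3 ∨ (z ≤ d + 7 → n ≠ 3*store(vec, j, j + 4)[j + 2] + 9) ∨ 3*n = 1; else branch requires 2*tab[z + 1] ≥ -3 ∨ (z ≤ tab[z + 2] + 10 → n ≠ 3*vec[j + 2] + 9) ∨ 3*n = 1.
Before the if: (n ≥ 2*vec[h + 1] + d + 1 → (2*tab[z + 1] ≥ -3 ∨ (z ≤ d + 7 → n ≠ 3*store(vec, j, j + 4)[j + 2] + 9) ∨ 3*n = 1)) ∧ ((¬(n ≥ 2*vec[h + 1] + d + 1)) → (2*tab[z + 1] ≥ -3 ∨ (z ≤ tab[z + 2] + 10 → n ≠ 3*vec[j + 2] + 9) ∨ 3*n = 1))
Then branch requires ∀h_1. ((n ≥ 2*vec[h_1 + 1] + d + 1 → (2*tab[z + 1] ≥ -3 ∨ (z ≤ d + 7 → n ≠ 3*store(vec, j, j + 4)[j + 2] + 9) ∨ 3*n = 1)) ∧ ((¬(n ≥ 2*vec[h_1 + 1] + d + 1)) → (2*tab[z + 1] ≥ -3 ∨ (z ≤ tab[z + 2] + 10 → n ≠ 3*vec[j + 2] + 9) ∨ 3*n = 1))); else branch requires (¬(vec[j] > 6)) ∧ (n ≥ 2*vec[h + 1] + d + 1 → (2*tab[z + 1] ≥ -3 ∨ (z ≤ d + 7 → n ≠ 3*store(vec, j, j + 4)[j + 2] + 9) ∨ 3*n = 1)) ∧ ((¬(n ≥ 2*vec[h + 1] + d + 1)) → (2*tab[z + 1] ≥ -3 ∨ (z ≤ tab[z + 2] + 10 → n ≠ 3*vec[j + 2] + 9) ∨ 3*n = 1)).
Before the if: ((¬(3*vec[j] + 2*j > -2)) → (∀h_1. ((n ≥ 2*vec[h_1 + 1] + d + 1 → (2*tab[z + 1] ≥ -3 ∨ (z ≤ d + 7 → n ≠ 3*store(vec, j, j + 4)[j + 2] + 9) ∨ 3*n = 1)) ∧ ((¬(n ≥ 2*vec[h_1 + 1] + d + 1)) → (2*tab[z + 1] ≥ -3 ∨ (z ≤ tab[z + 2] + 10 → n ≠ 3*vec[j + 2] + 9) ∨ 3*n = 1))))) ∧ (3*vec[j] + 2*j > -2 → ((¬(vec[j] > 6)) ∧ (n ≥ 2*vec[h + 1] + d + 1 → (2*tab[z + 1] ≥ -3 ∨ (z ≤ d + 7 → n ≠ 3*store(vec, j, j + 4)[j + 2] + 9) ∨ 3*n = 1)) ∧ ((¬(n ≥ 2*vec[h + 1] + d + 1)) → (2*tab[z + 1] ≥ -3 ∨ (z ≤ tab[z + 2] + 10 → n ≠ 3*vec[j + 2] + 9) ∨ 3*n = 1))))
Before n := 2*d - 2*z - 9: ((¬(3*vec[j] + 2*j > -2)) → (∀h_1. ((d ≥ 2*vec[h_1 + 1] + 2*z + 10 → (2*tab[z + 1] ≥ -3 ∨ (z ≤ d + 7 → 2*d ≠ 3*store(vec, j, j + 4)[j + 2] + 2*z + 18) ∨ 6*d = 6*z + 28)) ∧ ((¬(d ≥ 2*vec[h_1 + 1] + 2*z + 10)) → (2*tab[z + 1] ≥ -3 ∨ (z ≤ tab[z + 2] + 10 → 2*d ≠ 3*vec[j + 2] + 2*z + 18) ∨ 6*d = 6*z + 28))))) ∧ (3*vec[j] + 2*j > -2 → ((¬(vec[j] > 6)) ∧ (d ≥ 2*vec[h + 1] + 2*z + 10 → (2*tab[z + 1] ≥ -3 ∨ (z ≤ d + 7 → 2*d ≠ 3*store(vec, j, j + 4)[j + 2] + 2*z + 18) ∨ 6*d = 6*z + 28)) ∧ ((¬(d ≥ 2*vec[h + 1] + 2*z + 10)) → (2*tab[z + 1] ≥ -3 ∨ (z ≤ tab[z + 2] + 10 → 2*d ≠ 3*vec[j + 2] + 2*z + 18) ∨ 6*d = 6*z + 28))))
Answer: WP = ((¬(3*vec[j] + 2*j > -2)) → (∀h_1. ((d ≥ 2*vec[h_1 + 1] + 2*z + 10 → (2*tab[z + 1] ≥ -3 ∨ (z ≤ d + 7 → 2*d ≠ 3*store(vec, j, j + 4)[j + 2] + 2*z + 18) ∨ 6*d = 6*z + 28)) ∧ ((¬(d ≥ 2*vec[h_1 + 1] + 2*z + 10)) → (2*tab[z + 1] ≥ -3 ∨ (z ≤ tab[z + 2] + 10 → 2*d ≠ 3*vec[j + 2] + 2*z + 18) ∨ 6*d = 6*z + 28))))) ∧ (3*vec[j] + 2*j > -2 → ((¬(vec[j] > 6)) ∧ (d ≥ 2*vec[h + 1] + 2*z + 10 → (2*tab[z + 1] ≥ -3 ∨ (z ≤ d + 7 → 2*d ≠ 3*store(vec, j, j + 4)[j + 2] + 2*z + 18) ∨ 6*d = 6*z + 28)) ∧ ((¬(d ≥ 2*vec[h + 1] + 2*z + 10)) → (2*tab[z + 1] ≥ -3 ∨ (z ≤ tab[z + 2] + 10 → 2*d ≠ 3*vec[j + 2] + 2*z + 18) ∨ 6*d = 6*z + 28))))


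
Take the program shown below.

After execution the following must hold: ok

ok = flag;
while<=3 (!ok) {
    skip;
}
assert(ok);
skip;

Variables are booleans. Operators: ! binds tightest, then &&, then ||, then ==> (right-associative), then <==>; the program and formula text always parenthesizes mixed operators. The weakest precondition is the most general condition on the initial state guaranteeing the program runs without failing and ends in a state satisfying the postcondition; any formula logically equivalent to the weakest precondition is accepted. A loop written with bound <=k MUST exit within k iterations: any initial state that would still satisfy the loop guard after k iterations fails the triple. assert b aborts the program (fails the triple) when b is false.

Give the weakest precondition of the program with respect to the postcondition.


Working backward. After the program, ok must hold.
Before skip: ok
Before assert ok: ok
Before the loop (bound <=3), unroll the exhaustion recursion (WP_0 = exit-now case; WP_j = one more guarded iteration, up to j = 3):
  WP_0: ok
  WP_1: (!ok) ==> ok
  WP_2: (!ok) ==> ((!ok) ==> ok)
  WP_3: (!ok) ==> ((!ok) ==> ((!ok) ==> ok))
So before the loop: (!ok) ==> ((!ok) ==> ((!ok) ==> ok))
Before ok := flag: (!flag) ==> ((!flag) ==> ((!flag) ==> flag))
Answer: WP = (!flag) ==> ((!flag) ==> ((!flag) ==> flag))


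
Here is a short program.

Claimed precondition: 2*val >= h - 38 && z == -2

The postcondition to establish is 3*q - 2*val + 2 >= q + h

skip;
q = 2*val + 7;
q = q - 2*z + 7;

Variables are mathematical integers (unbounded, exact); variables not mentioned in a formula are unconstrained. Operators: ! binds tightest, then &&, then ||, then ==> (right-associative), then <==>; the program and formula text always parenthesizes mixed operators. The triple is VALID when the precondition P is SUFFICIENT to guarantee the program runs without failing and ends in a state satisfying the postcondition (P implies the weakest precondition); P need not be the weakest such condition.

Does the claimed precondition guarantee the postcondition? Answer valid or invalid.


Working backward. After the program, the postcondition 3*q - 2*val + 2 >= q + h must hold; in canonical form it is 2*q >= h + 2*val - 2.
Before q := q - 2*z + 7: 2*q >= h + 2*val + 4*z - 16
Before q := 2*val + 7: 2*val >= h + 4*z - 30
Before skip: 2*val >= h + 4*z - 30
The weakest precondition is 2*val >= h + 4*z - 30.
Check whether 2*val >= h - 38 && z == -2 implies it.
Every state satisfying the precondition satisfies the weakest precondition: the implication holds.
Answer: valid


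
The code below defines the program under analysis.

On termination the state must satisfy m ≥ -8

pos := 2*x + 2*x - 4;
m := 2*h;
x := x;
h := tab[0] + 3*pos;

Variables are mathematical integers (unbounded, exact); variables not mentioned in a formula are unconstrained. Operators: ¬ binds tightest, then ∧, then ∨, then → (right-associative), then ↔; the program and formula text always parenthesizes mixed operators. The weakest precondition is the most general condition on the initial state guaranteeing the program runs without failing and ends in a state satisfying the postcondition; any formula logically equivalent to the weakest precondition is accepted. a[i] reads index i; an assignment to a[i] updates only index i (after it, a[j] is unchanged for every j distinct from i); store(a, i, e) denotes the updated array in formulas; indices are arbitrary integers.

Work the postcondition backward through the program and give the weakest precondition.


Working backward. After the program, m ≥ -8 must hold.
Before h := tab[0] + 3*pos: m ≥ -8
Before x := x: m ≥ -8
Before m := 2*h: 2*h ≥ -8
Before pos := 2*x + 2*x - 4: 2*h ≥ -8
Answer: WP = 2*h ≥ -8


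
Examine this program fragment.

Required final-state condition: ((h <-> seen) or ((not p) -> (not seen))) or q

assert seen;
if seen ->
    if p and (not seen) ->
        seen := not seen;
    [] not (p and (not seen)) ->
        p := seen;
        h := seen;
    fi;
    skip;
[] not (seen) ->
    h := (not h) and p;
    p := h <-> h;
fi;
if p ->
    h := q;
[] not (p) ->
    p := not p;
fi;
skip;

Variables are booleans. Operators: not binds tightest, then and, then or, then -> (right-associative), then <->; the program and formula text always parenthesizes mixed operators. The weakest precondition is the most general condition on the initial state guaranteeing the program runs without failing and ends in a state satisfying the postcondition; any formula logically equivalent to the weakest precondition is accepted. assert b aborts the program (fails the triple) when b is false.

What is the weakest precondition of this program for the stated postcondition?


Working backward. After the program, the postcondition ((h <-> seen) or ((not p) -> (not seen))) or q must hold; in canonical form it is (h <-> seen) or ((not p) -> (not seen)) or q.
Before skip: (h <-> seen) or ((not p) -> (not seen)) or q
Then branch requires (q <-> seen) or ((not p) -> (not seen)) or q; else branch requires (h <-> seen) or (p -> (not seen)) or q.
Before the if: (p -> ((q <-> seen) or ((not p) -> (not seen)) or q)) and ((not p) -> ((h <-> seen) or (p -> (not seen)) or q))
Then branch requires (p and (not seen)) -> ((p -> ((q <-> (not seen)) or ((not p) -> seen) or q)) and ((not p) -> ((h <-> (not seen)) or (p -> seen) or q))); else branch requires true.
Before the if: seen -> ((p and (not seen)) -> ((p -> ((q <-> (not seen)) or ((not p) -> seen) or q)) and ((not p) -> ((h <-> (not seen)) or (p -> seen) or q))))
Before assert seen: seen and (seen -> ((p and (not seen)) -> ((p -> ((q <-> (not seen)) or ((not p) -> seen) or q)) and ((not p) -> ((h <-> (not seen)) or (p -> seen) or q)))))
Answer: WP = seen and (seen -> ((p and (not seen)) -> ((p -> ((q <-> (not seen)) or ((not p) -> seen) or q)) and ((not p) -> ((h <-> (not seen)) or (p -> seen) or q)))))


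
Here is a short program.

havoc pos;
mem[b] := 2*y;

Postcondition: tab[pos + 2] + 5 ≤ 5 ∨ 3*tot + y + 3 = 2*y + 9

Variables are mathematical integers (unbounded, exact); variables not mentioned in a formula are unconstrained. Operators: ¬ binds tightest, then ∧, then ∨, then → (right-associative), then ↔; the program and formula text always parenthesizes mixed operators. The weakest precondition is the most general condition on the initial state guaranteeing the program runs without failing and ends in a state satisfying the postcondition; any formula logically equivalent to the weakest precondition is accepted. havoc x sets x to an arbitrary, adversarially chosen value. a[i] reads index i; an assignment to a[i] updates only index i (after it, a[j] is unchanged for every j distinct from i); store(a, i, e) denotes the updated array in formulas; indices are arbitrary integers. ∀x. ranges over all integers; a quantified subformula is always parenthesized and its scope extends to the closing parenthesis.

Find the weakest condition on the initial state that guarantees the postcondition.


Working backward. After the program, the postcondition tab[pos + 2] + 5 ≤ 5 ∨ 3*tot + y + 3 = 2*y + 9 must hold; in canonical form it is tab[pos + 2] ≤ 0 ∨ 3*tot = y + 6.
Before mem[b] := 2*y: tab[pos + 2] ≤ 0 ∨ 3*tot = y + 6
Before havoc pos: ∀pos_1. (tab[pos_1 + 2] ≤ 0 ∨ 3*tot = y + 6)
Answer: WP = ∀pos_1. (tab[pos_1 + 2] ≤ 0 ∨ 3*tot = y + 6)


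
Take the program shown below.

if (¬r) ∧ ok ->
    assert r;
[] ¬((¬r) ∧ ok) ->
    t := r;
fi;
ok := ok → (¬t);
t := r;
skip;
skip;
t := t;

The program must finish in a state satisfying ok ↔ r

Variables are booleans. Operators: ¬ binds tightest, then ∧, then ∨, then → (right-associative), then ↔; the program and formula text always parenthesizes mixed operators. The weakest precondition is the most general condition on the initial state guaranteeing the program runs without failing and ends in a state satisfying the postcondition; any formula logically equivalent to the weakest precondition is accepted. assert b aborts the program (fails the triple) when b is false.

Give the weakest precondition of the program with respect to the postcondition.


Working backward. After the program, ok ↔ r must hold.
Before t := t: ok ↔ r
Before skip: ok ↔ r
Before skip: ok ↔ r
Before t := r: ok ↔ r
Before ok := ok → (¬t): (ok → (¬t)) ↔ r
Then branch requires r ∧ ((ok → (¬t)) ↔ r); else branch requires (ok → (¬r)) ↔ r.
Before the if: (((¬r) ∧ ok) → (r ∧ ((ok → (¬t)) ↔ r))) ∧ ((¬((¬r) ∧ ok)) → ((ok → (¬r)) ↔ r))
Answer: WP = (((¬r) ∧ ok) → (r ∧ ((ok → (¬t)) ↔ r))) ∧ ((¬((¬r) ∧ ok)) → ((ok → (¬r)) ↔ r))


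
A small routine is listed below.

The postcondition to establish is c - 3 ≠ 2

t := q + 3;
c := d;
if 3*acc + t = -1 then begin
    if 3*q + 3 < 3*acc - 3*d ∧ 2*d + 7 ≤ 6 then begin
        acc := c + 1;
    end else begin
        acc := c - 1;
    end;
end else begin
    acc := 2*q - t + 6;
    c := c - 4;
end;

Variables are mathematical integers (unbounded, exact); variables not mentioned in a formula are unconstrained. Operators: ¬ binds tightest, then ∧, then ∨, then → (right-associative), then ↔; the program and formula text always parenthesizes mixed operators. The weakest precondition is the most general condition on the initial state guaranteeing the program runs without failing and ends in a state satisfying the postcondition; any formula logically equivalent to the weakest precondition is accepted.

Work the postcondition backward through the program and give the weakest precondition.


Working backward. After the program, the postcondition c - 3 ≠ 2 must hold; in canonical form it is c ≠ 5.
Then branch requires ((3*d + 3*q < 3*acc - 3 ∧ 2*d ≤ -1) → c ≠ 5) ∧ ((¬(3*d + 3*q < 3*acc - 3 ∧ 2*d ≤ -1)) → c ≠ 5); else branch requires c ≠ 9.
Before the if: (3*acc + t = -1 → (((3*d + 3*q < 3*acc - 3 ∧ 2*d ≤ -1) → c ≠ 5) ∧ ((¬(3*d + 3*q < 3*acc - 3 ∧ 2*d ≤ -1)) → c ≠ 5))) ∧ ((¬(3*acc + t = -1)) → c ≠ 9)
Before c := d: (3*acc + t = -1 → (((3*d + 3*q < 3*acc - 3 ∧ 2*d ≤ -1) → d ≠ 5) ∧ ((¬(3*d + 3*q < 3*acc - 3 ∧ 2*d ≤ -1)) → d ≠ 5))) ∧ ((¬(3*acc + t = -1)) → d ≠ 9)
Before t := q + 3: (3*acc + q = -4 → (((3*d + 3*q < 3*acc - 3 ∧ 2*d ≤ -1) → d ≠ 5) ∧ ((¬(3*d + 3*q < 3*acc - 3 ∧ 2*d ≤ -1)) → d ≠ 5))) ∧ ((¬(3*acc + q = -4)) → d ≠ 9)
Answer: WP = (3*acc + q = -4 → (((3*d + 3*q < 3*acc - 3 ∧ 2*d ≤ -1) → d ≠ 5) ∧ ((¬(3*d + 3*q < 3*acc - 3 ∧ 2*d ≤ -1)) → d ≠ 5))) ∧ ((¬(3*acc + q = -4)) → d ≠ 9)


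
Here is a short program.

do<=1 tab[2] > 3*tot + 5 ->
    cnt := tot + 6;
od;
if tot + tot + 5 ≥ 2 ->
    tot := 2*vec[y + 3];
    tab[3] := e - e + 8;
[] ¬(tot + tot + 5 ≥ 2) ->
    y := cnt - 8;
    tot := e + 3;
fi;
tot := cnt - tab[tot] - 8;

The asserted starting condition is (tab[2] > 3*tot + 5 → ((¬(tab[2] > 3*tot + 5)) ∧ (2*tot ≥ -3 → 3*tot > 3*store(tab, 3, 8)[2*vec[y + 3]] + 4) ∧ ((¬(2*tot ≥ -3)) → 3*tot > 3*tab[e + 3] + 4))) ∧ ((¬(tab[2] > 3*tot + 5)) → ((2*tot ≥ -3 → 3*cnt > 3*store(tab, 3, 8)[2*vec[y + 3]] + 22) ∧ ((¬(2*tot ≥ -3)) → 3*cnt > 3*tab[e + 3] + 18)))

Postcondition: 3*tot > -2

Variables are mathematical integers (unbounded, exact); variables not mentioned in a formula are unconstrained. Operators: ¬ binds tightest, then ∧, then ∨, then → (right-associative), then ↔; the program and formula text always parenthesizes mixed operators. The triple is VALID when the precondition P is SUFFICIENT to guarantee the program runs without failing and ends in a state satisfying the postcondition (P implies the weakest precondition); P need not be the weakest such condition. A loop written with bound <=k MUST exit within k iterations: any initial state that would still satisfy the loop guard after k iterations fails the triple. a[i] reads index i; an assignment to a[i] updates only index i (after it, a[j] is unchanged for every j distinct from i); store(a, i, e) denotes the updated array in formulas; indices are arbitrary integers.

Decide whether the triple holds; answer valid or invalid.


Working backward. After the program, 3*tot > -2 must hold.
Before tot := cnt - tab[tot] - 8: 3*cnt > 3*tab[tot] + 22
Then branch requires 3*cnt > 3*store(tab, 3, 8)[2*vec[y + 3]] + 22; else branch requires 3*cnt > 3*tab[e + 3] + 22.
Before the if: (2*tot ≥ -3 → 3*cnt > 3*store(tab, 3, 8)[2*vec[y + 3]] + 22) ∧ ((¬(2*tot ≥ -3)) → 3*cnt > 3*tab[e + 3] + 22)
Before the loop (bound <=1), unroll the exhaustion recursion (WP_0 = exit-now case; WP_j = one more guarded iteration, up to j = 1):
  WP_0: (¬(tab[2] > 3*tot + 5)) ∧ (2*tot ≥ -3 → 3*cnt > 3*store(tab, 3, 8)[2*vec[y + 3]] + 22) ∧ ((¬(2*tot ≥ -3)) → 3*cnt > 3*tab[e + 3] + 22)
  WP_1: (tab[2] > 3*tot + 5 → ((¬(tab[2] > 3*tot + 5)) ∧ (2*tot ≥ -3 → 3*tot > 3*store(tab, 3, 8)[2*vec[y + 3]] + 4) ∧ ((¬(2*tot ≥ -3)) → 3*tot > 3*tab[e + 3] + 4))) ∧ ((¬(tab[2] > 3*tot + 5)) → ((2*tot ≥ -3 → 3*cnt > 3*store(tab, 3, 8)[2*vec[y + 3]] + 22) ∧ ((¬(2*tot ≥ -3)) → 3*cnt > 3*tab[e + 3] + 22)))
So before the loop: (tab[2] > 3*tot + 5 → ((¬(tab[2] > 3*tot + 5)) ∧ (2*tot ≥ -3 → 3*tot > 3*store(tab, 3, 8)[2*vec[y + 3]] + 4) ∧ ((¬(2*tot ≥ -3)) → 3*tot > 3*tab[e + 3] + 4))) ∧ ((¬(tab[2] > 3*tot + 5)) → ((2*tot ≥ -3 → 3*cnt > 3*store(tab, 3, 8)[2*vec[y + 3]] + 22) ∧ ((¬(2*tot ≥ -3)) → 3*cnt > 3*tab[e + 3] + 22)))
The weakest precondition is (tab[2] > 3*tot + 5 → ((¬(tab[2] > 3*tot + 5)) ∧ (2*tot ≥ -3 → 3*tot > 3*store(tab, 3, 8)[2*vec[y + 3]] + 4) ∧ ((¬(2*tot ≥ -3)) → 3*tot > 3*tab[e + 3] + 4))) ∧ ((¬(tab[2] > 3*tot + 5)) → ((2*tot ≥ -3 → 3*cnt > 3*store(tab, 3, 8)[2*vec[y + 3]] + 22) ∧ ((¬(2*tot ≥ -3)) → 3*cnt > 3*tab[e + 3] + 22))).
Check whether (tab[2] > 3*tot + 5 → ((¬(tab[2] > 3*tot + 5)) ∧ (2*tot ≥ -3 → 3*tot > 3*store(tab, 3, 8)[2*vec[y + 3]] + 4) ∧ ((¬(2*tot ≥ -3)) → 3*tot > 3*tab[e + 3] + 4))) ∧ ((¬(tab[2] > 3*tot + 5)) → ((2*tot ≥ -3 → 3*cnt > 3*store(tab, 3, 8)[2*vec[y + 3]] + 22) ∧ ((¬(2*tot ≥ -3)) → 3*cnt > 3*tab[e + 3] + 18))) implies it.
Countermodel: at the initial state cnt = 0, e = 3, tab = {[0] = -1, [2] = -1, [3] = -1, [6] = -7, elsewhere -1}, tot = -2, vec = {[0] = 0, [2] = 0, [3] = 0, [6] = 0, elsewhere 0}, y = 0, the precondition holds but the weakest precondition fails.
Answer: invalid


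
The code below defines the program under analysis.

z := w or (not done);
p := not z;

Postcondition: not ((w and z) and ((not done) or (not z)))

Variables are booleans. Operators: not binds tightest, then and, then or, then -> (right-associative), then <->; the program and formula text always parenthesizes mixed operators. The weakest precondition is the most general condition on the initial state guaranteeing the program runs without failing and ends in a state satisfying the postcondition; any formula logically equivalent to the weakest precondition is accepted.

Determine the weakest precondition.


Working backward. After the program, the postcondition not ((w and z) and ((not done) or (not z))) must hold; in canonical form it is not (w and z and ((not done) or (not z))).
Before p := not z: not (w and z and ((not done) or (not z)))
Before z := w or (not done): not (w and (w or (not done)) and ((not done) or (not (w or (not done)))))
Answer: WP = not (w and (w or (not done)) and ((not done) or (not (w or (not done)))))


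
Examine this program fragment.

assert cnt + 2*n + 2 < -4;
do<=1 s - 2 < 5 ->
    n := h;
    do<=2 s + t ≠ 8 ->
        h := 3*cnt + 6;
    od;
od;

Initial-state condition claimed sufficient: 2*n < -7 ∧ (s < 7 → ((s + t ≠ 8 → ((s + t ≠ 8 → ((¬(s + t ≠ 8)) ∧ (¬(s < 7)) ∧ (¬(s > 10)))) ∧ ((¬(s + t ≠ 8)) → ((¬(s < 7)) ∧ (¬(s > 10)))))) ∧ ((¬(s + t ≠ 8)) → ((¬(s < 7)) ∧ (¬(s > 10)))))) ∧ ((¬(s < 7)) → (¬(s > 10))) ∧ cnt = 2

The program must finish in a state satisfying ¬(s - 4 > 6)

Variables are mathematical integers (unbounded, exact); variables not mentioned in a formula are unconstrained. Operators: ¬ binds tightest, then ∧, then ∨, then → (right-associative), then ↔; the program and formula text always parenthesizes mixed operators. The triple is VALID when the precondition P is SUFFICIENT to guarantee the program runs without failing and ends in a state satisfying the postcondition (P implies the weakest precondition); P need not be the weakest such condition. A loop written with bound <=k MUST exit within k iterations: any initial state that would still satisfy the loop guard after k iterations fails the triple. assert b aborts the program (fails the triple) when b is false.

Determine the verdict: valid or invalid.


Working backward. After the program, the postcondition ¬(s - 4 > 6) must hold; in canonical form it is ¬(s > 10).
Before the loop (bound <=1), unroll the exhaustion recursion (WP_0 = exit-now case; WP_j = one more guarded iteration, up to j = 1):
  WP_0: (¬(s < 7)) ∧ (¬(s > 10))
  WP_1: (s < 7 → ((s + t ≠ 8 → ((s + t ≠ 8 → ((¬(s + t ≠ 8)) ∧ (¬(s < 7)) ∧ (¬(s > 10)))) ∧ ((¬(s + t ≠ 8)) → ((¬(s < 7)) ∧ (¬(s > 10)))))) ∧ ((¬(s + t ≠ 8)) → ((¬(s < 7)) ∧ (¬(s > 10)))))) ∧ ((¬(s < 7)) → (¬(s > 10)))
So before the loop: (s < 7 → ((s + t ≠ 8 → ((s + t ≠ 8 → ((¬(s + t ≠ 8)) ∧ (¬(s < 7)) ∧ (¬(s > 10)))) ∧ ((¬(s + t ≠ 8)) → ((¬(s < 7)) ∧ (¬(s > 10)))))) ∧ ((¬(s + t ≠ 8)) → ((¬(s < 7)) ∧ (¬(s > 10)))))) ∧ ((¬(s < 7)) → (¬(s > 10)))
Before assert cnt + 2*n + 2 < -4: cnt + 2*n < -6 ∧ (s < 7 → ((s + t ≠ 8 → ((s + t ≠ 8 → ((¬(s + t ≠ 8)) ∧ (¬(s < 7)) ∧ (¬(s > 10)))) ∧ ((¬(s + t ≠ 8)) → ((¬(s < 7)) ∧ (¬(s > 10)))))) ∧ ((¬(s + t ≠ 8)) → ((¬(s < 7)) ∧ (¬(s > 10)))))) ∧ ((¬(s < 7)) → (¬(s > 10)))
The weakest precondition is cnt + 2*n < -6 ∧ (s < 7 → ((s + t ≠ 8 → ((s + t ≠ 8 → ((¬(s + t ≠ 8)) ∧ (¬(s < 7)) ∧ (¬(s > 10)))) ∧ ((¬(s + t ≠ 8)) → ((¬(s < 7)) ∧ (¬(s > 10)))))) ∧ ((¬(s + t ≠ 8)) → ((¬(s < 7)) ∧ (¬(s > 10)))))) ∧ ((¬(s < 7)) → (¬(s > 10))).
Check whether 2*n < -7 ∧ (s < 7 → ((s + t ≠ 8 → ((s + t ≠ 8 → ((¬(s + t ≠ 8)) ∧ (¬(s < 7)) ∧ (¬(s > 10)))) ∧ ((¬(s + t ≠ 8)) → ((¬(s < 7)) ∧ (¬(s > 10)))))) ∧ ((¬(s + t ≠ 8)) → ((¬(s < 7)) ∧ (¬(s > 10)))))) ∧ ((¬(s < 7)) → (¬(s > 10))) ∧ cnt = 2 implies it.
Countermodel: at the initial state cnt = 2, n = -4, s = 7, t = 0, the precondition holds but the weakest precondition fails.
Answer: invalid


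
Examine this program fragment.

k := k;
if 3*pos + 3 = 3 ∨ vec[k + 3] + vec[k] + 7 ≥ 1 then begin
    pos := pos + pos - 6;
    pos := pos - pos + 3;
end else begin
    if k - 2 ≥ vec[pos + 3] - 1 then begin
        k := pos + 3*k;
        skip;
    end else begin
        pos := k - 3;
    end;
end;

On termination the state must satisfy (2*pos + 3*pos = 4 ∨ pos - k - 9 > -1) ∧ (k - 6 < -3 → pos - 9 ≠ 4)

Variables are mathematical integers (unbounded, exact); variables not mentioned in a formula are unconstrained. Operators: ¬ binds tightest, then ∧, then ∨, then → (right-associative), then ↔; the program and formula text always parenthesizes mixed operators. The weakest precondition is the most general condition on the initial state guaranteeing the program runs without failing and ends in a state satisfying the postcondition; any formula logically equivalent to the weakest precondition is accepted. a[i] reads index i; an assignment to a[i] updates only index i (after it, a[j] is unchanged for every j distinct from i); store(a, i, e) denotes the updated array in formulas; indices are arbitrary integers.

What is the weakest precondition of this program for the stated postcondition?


Working backward. After the program, the postcondition (2*pos + 3*pos = 4 ∨ pos - k - 9 > -1) ∧ (k - 6 < -3 → pos - 9 ≠ 4) must hold; in canonical form it is (5*pos = 4 ∨ pos > k + 8) ∧ (k < 3 → pos ≠ 13).
Then branch requires k < -5; else branch requires (k ≥ vec[pos + 3] + 1 → ((5*pos = 4 ∨ 3*k < -8) ∧ (3*k + pos < 3 → pos ≠ 13))) ∧ ((¬(k ≥ vec[pos + 3] + 1)) → (5*k = 19 ∧ (k < 3 → k ≠ 16))).
Before the if: ((3*pos = 0 ∨ vec[k + 3] + vec[k] ≥ -6) → k < -5) ∧ ((¬(3*pos = 0 ∨ vec[k + 3] + vec[k] ≥ -6)) → ((k ≥ vec[pos + 3] + 1 → ((5*pos = 4 ∨ 3*k < -8) ∧ (3*k + pos < 3 → pos ≠ 13))) ∧ ((¬(k ≥ vec[pos + 3] + 1)) → (5*k = 19 ∧ (k < 3 → k ≠ 16)))))
Before k := k: ((3*pos = 0 ∨ vec[k + 3] + vec[k] ≥ -6) → k < -5) ∧ ((¬(3*pos = 0 ∨ vec[k + 3] + vec[k] ≥ -6)) → ((k ≥ vec[pos + 3] + 1 → ((5*pos = 4 ∨ 3*k < -8) ∧ (3*k + pos < 3 → pos ≠ 13))) ∧ ((¬(k ≥ vec[pos + 3] + 1)) → (5*k = 19 ∧ (k < 3 → k ≠ 16)))))
Answer: WP = ((3*pos = 0 ∨ vec[k + 3] + vec[k] ≥ -6) → k < -5) ∧ ((¬(3*pos = 0 ∨ vec[k + 3] + vec[k] ≥ -6)) → ((k ≥ vec[pos + 3] + 1 → ((5*pos = 4 ∨ 3*k < -8) ∧ (3*k + pos < 3 → pos ≠ 13))) ∧ ((¬(k ≥ vec[pos + 3] + 1)) → (5*k = 19 ∧ (k < 3 → k ≠ 16)))))


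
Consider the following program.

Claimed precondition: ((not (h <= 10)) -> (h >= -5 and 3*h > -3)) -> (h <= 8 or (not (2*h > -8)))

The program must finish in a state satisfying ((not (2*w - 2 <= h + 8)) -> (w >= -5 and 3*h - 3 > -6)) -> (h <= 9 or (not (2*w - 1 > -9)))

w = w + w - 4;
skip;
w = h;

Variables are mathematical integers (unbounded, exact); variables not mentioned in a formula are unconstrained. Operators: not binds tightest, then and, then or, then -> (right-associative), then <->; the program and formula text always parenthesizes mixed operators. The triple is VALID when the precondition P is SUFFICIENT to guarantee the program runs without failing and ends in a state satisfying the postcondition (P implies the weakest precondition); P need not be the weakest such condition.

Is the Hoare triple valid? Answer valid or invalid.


Working backward. After the program, the postcondition ((not (2*w - 2 <= h + 8)) -> (w >= -5 and 3*h - 3 > -6)) -> (h <= 9 or (not (2*w - 1 > -9))) must hold; in canonical form it is ((not (2*w <= h + 10)) -> (w >= -5 and 3*h > -3)) -> (h <= 9 or (not (2*w > -8))).
Before w := h: ((not (h <= 10)) -> (h >= -5 and 3*h > -3)) -> (h <= 9 or (not (2*h > -8)))
Before skip: ((not (h <= 10)) -> (h >= -5 and 3*h > -3)) -> (h <= 9 or (not (2*h > -8)))
Before w := w + w - 4: ((not (h <= 10)) -> (h >= -5 and 3*h > -3)) -> (h <= 9 or (not (2*h > -8)))
The weakest precondition is ((not (h <= 10)) -> (h >= -5 and 3*h > -3)) -> (h <= 9 or (not (2*h > -8))).
Check whether ((not (h <= 10)) -> (h >= -5 and 3*h > -3)) -> (h <= 8 or (not (2*h > -8))) implies it.
Every state satisfying the precondition satisfies the weakest precondition: the implication holds.
Answer: valid


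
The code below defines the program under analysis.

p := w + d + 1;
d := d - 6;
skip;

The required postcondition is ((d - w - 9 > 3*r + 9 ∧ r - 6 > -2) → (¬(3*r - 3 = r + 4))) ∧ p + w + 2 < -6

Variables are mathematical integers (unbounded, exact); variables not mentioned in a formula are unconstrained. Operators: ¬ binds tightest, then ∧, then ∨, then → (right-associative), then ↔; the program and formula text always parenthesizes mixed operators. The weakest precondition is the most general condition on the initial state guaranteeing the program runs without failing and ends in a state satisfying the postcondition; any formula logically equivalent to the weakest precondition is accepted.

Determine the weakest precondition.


Working backward. After the program, the postcondition ((d - w - 9 > 3*r + 9 ∧ r - 6 > -2) → (¬(3*r - 3 = r + 4))) ∧ p + w + 2 < -6 must hold; in canonical form it is ((d > 3*r + w + 18 ∧ r > 4) → (¬(2*r = 7))) ∧ p + w < -8.
Before skip: ((d > 3*r + w + 18 ∧ r > 4) → (¬(2*r = 7))) ∧ p + w < -8
Before d := d - 6: ((d > 3*r + w + 24 ∧ r > 4) → (¬(2*r = 7))) ∧ p + w < -8
Before p := w + d + 1: ((d > 3*r + w + 24 ∧ r > 4) → (¬(2*r = 7))) ∧ d + 2*w < -9
Answer: WP = ((d > 3*r + w + 24 ∧ r > 4) → (¬(2*r = 7))) ∧ d + 2*w < -9


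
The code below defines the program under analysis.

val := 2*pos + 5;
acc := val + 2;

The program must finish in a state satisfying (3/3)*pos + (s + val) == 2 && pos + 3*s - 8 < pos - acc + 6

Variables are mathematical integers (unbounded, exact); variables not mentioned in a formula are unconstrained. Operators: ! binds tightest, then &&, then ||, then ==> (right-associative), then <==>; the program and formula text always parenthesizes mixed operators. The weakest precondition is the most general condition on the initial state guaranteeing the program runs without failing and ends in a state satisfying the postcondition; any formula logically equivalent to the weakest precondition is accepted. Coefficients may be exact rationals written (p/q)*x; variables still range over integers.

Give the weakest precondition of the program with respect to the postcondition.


Working backward. After the program, the postcondition (3/3)*pos + (s + val) == 2 && pos + 3*s - 8 < pos - acc + 6 must hold; in canonical form it is pos + s + val == 2 && acc + 3*s < 14.
Before acc := val + 2: pos + s + val == 2 && 3*s + val < 12
Before val := 2*pos + 5: 3*pos + s == -3 && 2*pos + 3*s < 7
Answer: WP = 3*pos + s == -3 && 2*pos + 3*s < 7


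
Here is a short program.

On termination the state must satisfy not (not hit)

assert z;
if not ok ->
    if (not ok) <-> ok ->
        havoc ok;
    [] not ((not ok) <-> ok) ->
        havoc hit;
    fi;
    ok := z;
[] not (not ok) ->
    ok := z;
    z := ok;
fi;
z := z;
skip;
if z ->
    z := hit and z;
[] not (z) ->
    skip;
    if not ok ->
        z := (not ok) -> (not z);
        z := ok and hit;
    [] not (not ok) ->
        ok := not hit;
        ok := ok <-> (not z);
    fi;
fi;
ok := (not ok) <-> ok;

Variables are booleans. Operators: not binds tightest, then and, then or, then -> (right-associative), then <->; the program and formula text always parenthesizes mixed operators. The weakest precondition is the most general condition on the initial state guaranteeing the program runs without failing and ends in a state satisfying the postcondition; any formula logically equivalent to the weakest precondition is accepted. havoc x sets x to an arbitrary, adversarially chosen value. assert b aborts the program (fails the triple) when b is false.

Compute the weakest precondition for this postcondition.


Working backward. After the program, the postcondition not (not hit) must hold; in canonical form it is hit.
Before ok := (not ok) <-> ok: hit
Then branch requires hit; else branch requires ((not ok) -> hit) and (ok -> hit).
Before the if: (z -> hit) and ((not z) -> (((not ok) -> hit) and (ok -> hit)))
Before skip: (z -> hit) and ((not z) -> (((not ok) -> hit) and (ok -> hit)))
Before z := z: (z -> hit) and ((not z) -> (((not ok) -> hit) and (ok -> hit)))
Then branch requires (((not ok) <-> ok) -> ((z -> hit) and ((not z) -> (((not z) -> hit) and (z -> hit))))) and ((not ok) <-> ok); else branch requires (z -> hit) and ((not z) -> (((not z) -> hit) and (z -> hit))).
Before the if: ((not ok) -> ((((not ok) <-> ok) -> ((z -> hit) and ((not z) -> (((not z) -> hit) and (z -> hit))))) and ((not ok) <-> ok))) and (ok -> ((z -> hit) and ((not z) -> (((not z) -> hit) and (z -> hit)))))
Before assert z: z and ((not ok) -> ((((not ok) <-> ok) -> ((z -> hit) and ((not z) -> (((not z) -> hit) and (z -> hit))))) and ((not ok) <-> ok))) and (ok -> ((z -> hit) and ((not z) -> (((not z) -> hit) and (z -> hit)))))
Answer: WP = z and ((not ok) -> ((((not ok) <-> ok) -> ((z -> hit) and ((not z) -> (((not z) -> hit) and (z -> hit))))) and ((not ok) <-> ok))) and (ok -> ((z -> hit) and ((not z) -> (((not z) -> hit) and (z -> hit)))))


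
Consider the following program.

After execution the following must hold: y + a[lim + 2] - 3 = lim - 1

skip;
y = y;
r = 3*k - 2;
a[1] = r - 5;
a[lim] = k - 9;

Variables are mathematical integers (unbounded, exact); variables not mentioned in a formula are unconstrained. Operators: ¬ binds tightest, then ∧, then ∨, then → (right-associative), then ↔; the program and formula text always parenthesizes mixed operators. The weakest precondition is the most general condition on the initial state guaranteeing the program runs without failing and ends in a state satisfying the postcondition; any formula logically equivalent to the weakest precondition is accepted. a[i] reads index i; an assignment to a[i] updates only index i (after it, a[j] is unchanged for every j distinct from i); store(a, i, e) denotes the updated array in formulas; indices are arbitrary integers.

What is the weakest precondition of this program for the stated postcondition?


Working backward. After the program, the postcondition y + a[lim + 2] - 3 = lim - 1 must hold; in canonical form it is a[lim + 2] + y = lim + 2.
Before a[lim] := k - 9: store(a, lim, k - 9)[lim + 2] + y = lim + 2
Before a[1] := r - 5: store(store(a, 1, r - 5), lim, k - 9)[lim + 2] + y = lim + 2
Before r := 3*k - 2: store(store(a, 1, 3*k - 7), lim, k - 9)[lim + 2] + y = lim + 2
Before y := y: store(store(a, 1, 3*k - 7), lim, k - 9)[lim + 2] + y = lim + 2
Before skip: store(store(a, 1, 3*k - 7), lim, k - 9)[lim + 2] + y = lim + 2
Answer: WP = store(store(a, 1, 3*k - 7), lim, k - 9)[lim + 2] + y = lim + 2


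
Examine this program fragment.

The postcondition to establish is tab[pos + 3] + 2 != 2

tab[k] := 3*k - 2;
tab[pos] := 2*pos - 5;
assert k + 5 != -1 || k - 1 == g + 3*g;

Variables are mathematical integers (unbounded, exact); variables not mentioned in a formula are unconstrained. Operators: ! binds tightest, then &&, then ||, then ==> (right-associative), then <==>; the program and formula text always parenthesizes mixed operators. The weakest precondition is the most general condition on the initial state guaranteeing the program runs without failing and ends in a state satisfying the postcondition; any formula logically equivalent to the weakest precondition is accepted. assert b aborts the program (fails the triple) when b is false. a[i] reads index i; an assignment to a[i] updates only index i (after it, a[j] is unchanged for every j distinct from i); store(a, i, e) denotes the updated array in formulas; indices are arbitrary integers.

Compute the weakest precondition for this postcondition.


Working backward. After the program, the postcondition tab[pos + 3] + 2 != 2 must hold; in canonical form it is tab[pos + 3] != 0.
Before assert k + 5 != -1 || k - 1 == g + 3*g: (k != -6 || k == 4*g + 1) && tab[pos + 3] != 0
Before tab[pos] := 2*pos - 5: (k != -6 || k == 4*g + 1) && store(tab, pos, 2*pos - 5)[pos + 3] != 0
Before tab[k] := 3*k - 2: (k != -6 || k == 4*g + 1) && store(store(tab, k, 3*k - 2), pos, 2*pos - 5)[pos + 3] != 0
Answer: WP = (k != -6 || k == 4*g + 1) && store(store(tab, k, 3*k - 2), pos, 2*pos - 5)[pos + 3] != 0


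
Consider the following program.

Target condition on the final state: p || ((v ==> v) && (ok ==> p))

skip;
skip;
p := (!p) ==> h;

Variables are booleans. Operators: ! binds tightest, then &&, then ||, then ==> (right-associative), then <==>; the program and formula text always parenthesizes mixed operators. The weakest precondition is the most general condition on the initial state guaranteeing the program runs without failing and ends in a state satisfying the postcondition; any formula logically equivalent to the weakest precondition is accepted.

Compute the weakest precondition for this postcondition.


Working backward. After the program, the postcondition p || ((v ==> v) && (ok ==> p)) must hold; in canonical form it is p || (ok ==> p).
Before p := (!p) ==> h: ((!p) ==> h) || (ok ==> ((!p) ==> h))
Before skip: ((!p) ==> h) || (ok ==> ((!p) ==> h))
Before skip: ((!p) ==> h) || (ok ==> ((!p) ==> h))
Answer: WP = ((!p) ==> h) || (ok ==> ((!p) ==> h))


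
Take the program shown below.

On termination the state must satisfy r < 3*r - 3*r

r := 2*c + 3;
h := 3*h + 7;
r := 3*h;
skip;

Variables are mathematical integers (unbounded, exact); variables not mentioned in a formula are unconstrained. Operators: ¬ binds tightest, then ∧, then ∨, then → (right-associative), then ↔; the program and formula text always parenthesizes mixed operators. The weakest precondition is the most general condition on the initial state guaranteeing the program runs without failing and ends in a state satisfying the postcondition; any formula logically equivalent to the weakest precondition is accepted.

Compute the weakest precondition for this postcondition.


Working backward. After the program, the postcondition r < 3*r - 3*r must hold; in canonical form it is r < 0.
Before skip: r < 0
Before r := 3*h: 3*h < 0
Before h := 3*h + 7: 9*h < -21
Before r := 2*c + 3: 9*h < -21
Answer: WP = 9*h < -21


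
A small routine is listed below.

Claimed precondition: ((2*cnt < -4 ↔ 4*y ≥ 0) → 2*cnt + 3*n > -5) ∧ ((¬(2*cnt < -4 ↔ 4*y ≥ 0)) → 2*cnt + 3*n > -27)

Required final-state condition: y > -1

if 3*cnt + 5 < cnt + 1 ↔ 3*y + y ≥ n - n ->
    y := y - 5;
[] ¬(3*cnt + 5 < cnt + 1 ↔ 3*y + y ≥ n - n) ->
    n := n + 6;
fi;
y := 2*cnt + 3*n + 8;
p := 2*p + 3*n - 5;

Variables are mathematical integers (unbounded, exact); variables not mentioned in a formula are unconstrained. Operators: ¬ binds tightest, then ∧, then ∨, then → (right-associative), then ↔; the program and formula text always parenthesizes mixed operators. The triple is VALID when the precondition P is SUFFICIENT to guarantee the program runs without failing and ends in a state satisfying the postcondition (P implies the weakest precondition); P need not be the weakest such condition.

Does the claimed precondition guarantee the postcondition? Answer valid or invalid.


Working backward. After the program, y > -1 must hold.
Before p := 2*p + 3*n - 5: y > -1
Before y := 2*cnt + 3*n + 8: 2*cnt + 3*n > -9
Then branch requires 2*cnt + 3*n > -9; else branch requires 2*cnt + 3*n > -27.
Before the if: ((2*cnt < -4 ↔ 4*y ≥ 0) → 2*cnt + 3*n > -9) ∧ ((¬(2*cnt < -4 ↔ 4*y ≥ 0)) → 2*cnt + 3*n > -27)
The weakest precondition is ((2*cnt < -4 ↔ 4*y ≥ 0) → 2*cnt + 3*n > -9) ∧ ((¬(2*cnt < -4 ↔ 4*y ≥ 0)) → 2*cnt + 3*n > -27).
Check whether ((2*cnt < -4 ↔ 4*y ≥ 0) → 2*cnt + 3*n > -5) ∧ ((¬(2*cnt < -4 ↔ 4*y ≥ 0)) → 2*cnt + 3*n > -27) implies it.
Every state satisfying the precondition satisfies the weakest precondition: the implication holds.
Answer: valid
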